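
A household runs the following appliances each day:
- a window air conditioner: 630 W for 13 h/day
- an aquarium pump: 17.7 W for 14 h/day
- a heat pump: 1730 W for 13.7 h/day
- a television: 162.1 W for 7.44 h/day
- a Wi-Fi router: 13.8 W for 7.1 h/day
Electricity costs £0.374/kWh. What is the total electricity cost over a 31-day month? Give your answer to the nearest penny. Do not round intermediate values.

window air conditioner: 630 W × 13 h × 31 d = 253,890 Wh = 253.9 kWh
aquarium pump: 17.7 W × 14 h × 31 d = 7,682 Wh = 7.682 kWh
heat pump: 1730 W × 13.7 h × 31 d = 734,731 Wh = 734.7 kWh
television: 162.1 W × 7.44 h × 31 d = 37,387 Wh = 37.39 kWh
Wi-Fi router: 13.8 W × 7.1 h × 31 d = 3,037 Wh = 3.037 kWh
Total energy = 253.9 + 7.682 + 734.7 + 37.39 + 3.037 = 1,037 kWh
Cost = 1,037 kWh × £0.374 = £387.74

£387.74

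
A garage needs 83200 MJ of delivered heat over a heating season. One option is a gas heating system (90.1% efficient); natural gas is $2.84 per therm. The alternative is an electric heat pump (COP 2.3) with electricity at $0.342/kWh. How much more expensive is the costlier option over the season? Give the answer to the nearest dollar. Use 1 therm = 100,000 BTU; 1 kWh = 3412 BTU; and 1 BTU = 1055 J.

Heat load = 83200 MJ = 83,200,000,000 J / 1055 = 78,862,559 BTU
Gas: input = 78,862,559 / 0.901 = 87,527,813 BTU = 875.3 therm → 875.3 × $2.84 = $2,485.79
Heat pump: 78,862,559 BTU / 3412 = 23,110 kWh heat; / 2.3 = 10,050 kWh in → × $0.342 = $3,436.85
Difference = |$2,485.79 − $3,436.85| = $951.06 ≈ $951

$951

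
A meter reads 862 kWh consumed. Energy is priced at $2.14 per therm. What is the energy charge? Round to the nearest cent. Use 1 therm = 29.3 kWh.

862 kWh × (0.03413 therm/kWh) = 29.42 therm
Cost = 29.42 therm × $2.14/therm = $62.96

$62.96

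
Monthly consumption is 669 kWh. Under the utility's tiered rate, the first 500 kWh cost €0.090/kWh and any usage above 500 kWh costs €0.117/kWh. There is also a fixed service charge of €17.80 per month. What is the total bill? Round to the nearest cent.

First 500 kWh × €0.090 = €45.00
Remaining 169 kWh × €0.117 = €19.77
Energy charge = €64.77; + service €17.80 = €82.57

€82.57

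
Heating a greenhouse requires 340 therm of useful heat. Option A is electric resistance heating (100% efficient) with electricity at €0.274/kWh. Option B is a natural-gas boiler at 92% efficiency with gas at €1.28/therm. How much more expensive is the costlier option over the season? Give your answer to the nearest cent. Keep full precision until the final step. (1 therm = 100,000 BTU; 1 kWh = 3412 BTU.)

€2257.32

Heat load = 340 therm × 100,000 = 34,000,000 BTU
Gas: input = 34,000,000 / 0.920 = 36,956,522 BTU = 369.6 therm → 369.6 × €1.28 = €473.04
Electric: 34,000,000 BTU / 3412 = 9,965 kWh → × €0.274 = €2,730.36
Difference = |€473.04 − €2,730.36| = €2,257.32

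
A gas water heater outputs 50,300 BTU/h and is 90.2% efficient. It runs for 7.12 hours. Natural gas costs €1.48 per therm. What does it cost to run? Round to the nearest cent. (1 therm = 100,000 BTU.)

€5.88

Heat delivered = 50,300 BTU/h × 7.12 h = 358,136 BTU
Gas input = 358,136 / 0.902 = 397,047 BTU
= 397,047 / 100,000 = 3.97 therm
Cost = 3.97 × €1.48/therm = €5.88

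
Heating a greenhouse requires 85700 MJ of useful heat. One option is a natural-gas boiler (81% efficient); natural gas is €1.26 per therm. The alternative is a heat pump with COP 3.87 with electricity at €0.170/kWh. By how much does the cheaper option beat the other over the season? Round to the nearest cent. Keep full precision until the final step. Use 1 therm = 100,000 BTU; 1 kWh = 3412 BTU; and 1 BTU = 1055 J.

Heat load = 85700 MJ = 85,700,000,000 J / 1055 = 81,232,227 BTU
Gas: input = 81,232,227 / 0.81 = 100,286,701 BTU = 1,003 therm → 1,003 × €1.26 = €1,263.61
Heat pump: 81,232,227 BTU / 3412 = 23,810 kWh heat; / 3.87 = 6,152 kWh in → × €0.170 = €1,045.82
Difference = |€1,263.61 − €1,045.82| = €217.79

€217.79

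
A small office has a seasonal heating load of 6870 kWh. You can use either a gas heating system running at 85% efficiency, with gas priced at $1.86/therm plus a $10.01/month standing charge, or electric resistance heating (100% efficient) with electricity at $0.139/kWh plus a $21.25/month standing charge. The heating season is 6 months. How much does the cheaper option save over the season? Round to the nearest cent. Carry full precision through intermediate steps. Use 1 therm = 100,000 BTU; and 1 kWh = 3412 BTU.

$509.44

Heat load = 6870 kWh × 3412 = 23,440,440 BTU
Gas: input = 23,440,440 / 0.85 = 27,576,988 BTU = 275.8 therm → 275.8 × $1.86 = $512.93; + 6 × $10.01 standing = $572.99
Electric: 23,440,440 BTU / 3412 = 6,870 kWh → × $0.139 = $954.93; + 6 × $21.25 standing = $1,082.43
Difference = |$572.99 − $1,082.43| = $509.44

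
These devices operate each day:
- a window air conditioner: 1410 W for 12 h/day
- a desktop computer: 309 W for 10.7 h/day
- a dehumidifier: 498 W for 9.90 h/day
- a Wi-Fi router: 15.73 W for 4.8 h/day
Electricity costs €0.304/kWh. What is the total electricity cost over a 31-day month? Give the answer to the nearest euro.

window air conditioner: 1410 W × 12 h × 31 d = 524,520 Wh = 524.5 kWh
desktop computer: 309 W × 10.7 h × 31 d = 102,495 Wh = 102.5 kWh
dehumidifier: 498 W × 9.90 h × 31 d = 152,836 Wh = 152.8 kWh
Wi-Fi router: 15.73 W × 4.8 h × 31 d = 2,341 Wh = 2.341 kWh
Total energy = 524.5 + 102.5 + 152.8 + 2.341 = 782.2 kWh
Cost = 782.2 kWh × €0.304 = €237.79 ≈ €238

€238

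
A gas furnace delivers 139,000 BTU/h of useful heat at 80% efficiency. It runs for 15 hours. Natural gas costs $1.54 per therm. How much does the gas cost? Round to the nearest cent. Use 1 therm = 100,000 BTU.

Heat delivered = 139,000 BTU/h × 15 h = 2,085,000 BTU
Gas input = 2,085,000 / 0.80 = 2,606,250 BTU
= 2,606,250 / 100,000 = 26.06 therm
Cost = 26.06 × $1.54/therm = $40.14

$40.14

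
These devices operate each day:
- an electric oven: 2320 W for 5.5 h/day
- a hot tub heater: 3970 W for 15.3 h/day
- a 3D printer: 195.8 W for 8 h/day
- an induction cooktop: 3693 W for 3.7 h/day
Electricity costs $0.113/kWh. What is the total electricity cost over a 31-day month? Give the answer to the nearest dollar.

electric oven: 2320 W × 5.5 h × 31 d = 395,560 Wh = 395.6 kWh
hot tub heater: 3970 W × 15.3 h × 31 d = 1,882,971 Wh = 1,883 kWh
3D printer: 195.8 W × 8 h × 31 d = 48,558 Wh = 48.56 kWh
induction cooktop: 3693 W × 3.7 h × 31 d = 423,587 Wh = 423.6 kWh
Total energy = 395.6 + 1,883 + 48.56 + 423.6 = 2,751 kWh
Cost = 2,751 kWh × $0.113 = $310.83 ≈ $311

$311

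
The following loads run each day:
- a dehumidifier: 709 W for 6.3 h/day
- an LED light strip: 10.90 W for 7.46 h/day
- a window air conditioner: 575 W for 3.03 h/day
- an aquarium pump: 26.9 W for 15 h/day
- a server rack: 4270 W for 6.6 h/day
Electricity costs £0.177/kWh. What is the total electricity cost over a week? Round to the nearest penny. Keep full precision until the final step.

dehumidifier: 709 W × 6.3 h × 7 d = 31,267 Wh = 31.27 kWh
LED light strip: 10.90 W × 7.46 h × 7 d = 569 Wh = 0.5692 kWh
window air conditioner: 575 W × 3.03 h × 7 d = 12,196 Wh = 12.2 kWh
aquarium pump: 26.9 W × 15 h × 7 d = 2,824 Wh = 2.825 kWh
server rack: 4270 W × 6.6 h × 7 d = 197,274 Wh = 197.3 kWh
Total energy = 31.27 + 0.5692 + 12.2 + 2.825 + 197.3 = 244.1 kWh
Cost = 244.1 kWh × £0.177 = £43.21

£43.21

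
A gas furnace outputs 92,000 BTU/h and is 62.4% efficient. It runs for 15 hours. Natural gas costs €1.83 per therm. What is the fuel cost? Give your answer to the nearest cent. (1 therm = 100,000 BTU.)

€40.47

Heat delivered = 92,000 BTU/h × 15 h = 1,380,000 BTU
Gas input = 1,380,000 / 0.624 = 2,211,538 BTU
= 2,211,538 / 100,000 = 22.12 therm
Cost = 22.12 × €1.83/therm = €40.47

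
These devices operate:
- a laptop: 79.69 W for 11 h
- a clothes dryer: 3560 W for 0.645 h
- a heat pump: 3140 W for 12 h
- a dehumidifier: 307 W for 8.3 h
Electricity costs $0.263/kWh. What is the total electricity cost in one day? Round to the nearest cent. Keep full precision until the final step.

$11.41

laptop: 79.69 W × 11 h = 877 Wh = 0.8766 kWh
clothes dryer: 3560 W × 0.645 h = 2,296 Wh = 2.296 kWh
heat pump: 3140 W × 12 h = 37,680 Wh = 37.68 kWh
dehumidifier: 307 W × 8.3 h = 2,548 Wh = 2.548 kWh
Total energy = 0.8766 + 2.296 + 37.68 + 2.548 = 43.4 kWh
Cost = 43.4 kWh × $0.263 = $11.41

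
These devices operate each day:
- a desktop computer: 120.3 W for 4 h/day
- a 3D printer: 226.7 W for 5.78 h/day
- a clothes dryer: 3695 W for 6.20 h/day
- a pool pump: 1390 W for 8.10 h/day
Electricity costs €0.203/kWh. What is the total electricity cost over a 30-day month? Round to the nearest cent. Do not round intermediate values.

€218.99

desktop computer: 120.3 W × 4 h × 30 d = 14,436 Wh = 14.44 kWh
3D printer: 226.7 W × 5.78 h × 30 d = 39,310 Wh = 39.31 kWh
clothes dryer: 3695 W × 6.20 h × 30 d = 687,270 Wh = 687.3 kWh
pool pump: 1390 W × 8.10 h × 30 d = 337,770 Wh = 337.8 kWh
Total energy = 14.44 + 39.31 + 687.3 + 337.8 = 1,079 kWh
Cost = 1,079 kWh × €0.203 = €218.99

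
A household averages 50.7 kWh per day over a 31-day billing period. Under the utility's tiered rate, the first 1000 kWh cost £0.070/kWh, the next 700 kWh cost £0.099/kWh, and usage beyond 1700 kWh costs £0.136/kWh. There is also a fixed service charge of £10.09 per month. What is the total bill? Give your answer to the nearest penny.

£136.69

Usage = 50.7 kWh/day × 31 days = 1571.7 kWh
First 1000 kWh × £0.070 = £70.00
Next 571.7 kWh × £0.099 = £56.60
Remaining tier: 0 kWh (not reached)
Energy charge = £126.60; + service £10.09 = £136.69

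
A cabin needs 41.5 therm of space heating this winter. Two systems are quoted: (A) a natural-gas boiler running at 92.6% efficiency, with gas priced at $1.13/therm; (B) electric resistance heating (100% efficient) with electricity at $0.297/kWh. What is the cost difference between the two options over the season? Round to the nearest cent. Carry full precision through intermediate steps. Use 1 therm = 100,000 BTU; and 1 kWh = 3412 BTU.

Heat load = 41.5 therm × 100,000 = 4,150,000 BTU
Gas: input = 4,150,000 / 0.926 = 4,481,641 BTU = 44.82 therm → 44.82 × $1.13 = $50.64
Electric: 4,150,000 BTU / 3412 = 1,216 kWh → × $0.297 = $361.24
Difference = |$50.64 − $361.24| = $310.60

$310.60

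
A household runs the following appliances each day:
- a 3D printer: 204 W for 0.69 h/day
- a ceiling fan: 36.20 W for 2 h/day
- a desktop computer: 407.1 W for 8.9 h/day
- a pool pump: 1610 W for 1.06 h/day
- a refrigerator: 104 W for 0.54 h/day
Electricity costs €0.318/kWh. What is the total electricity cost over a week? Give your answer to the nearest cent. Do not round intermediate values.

€12.46

3D printer: 204 W × 0.69 h × 7 d = 985 Wh = 0.9853 kWh
ceiling fan: 36.20 W × 2 h × 7 d = 507 Wh = 0.5068 kWh
desktop computer: 407.1 W × 8.9 h × 7 d = 25,362 Wh = 25.36 kWh
pool pump: 1610 W × 1.06 h × 7 d = 11,946 Wh = 11.95 kWh
refrigerator: 104 W × 0.54 h × 7 d = 393 Wh = 0.3931 kWh
Total energy = 0.9853 + 0.5068 + 25.36 + 11.95 + 0.3931 = 39.19 kWh
Cost = 39.19 kWh × €0.318 = €12.46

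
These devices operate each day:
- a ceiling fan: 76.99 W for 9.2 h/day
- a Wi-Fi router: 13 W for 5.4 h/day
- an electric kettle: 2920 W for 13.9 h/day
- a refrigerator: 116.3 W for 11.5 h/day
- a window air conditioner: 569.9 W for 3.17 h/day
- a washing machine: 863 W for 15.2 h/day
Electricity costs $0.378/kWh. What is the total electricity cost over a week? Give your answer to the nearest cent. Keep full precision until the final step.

ceiling fan: 76.99 W × 9.2 h × 7 d = 4,958 Wh = 4.958 kWh
Wi-Fi router: 13 W × 5.4 h × 7 d = 491 Wh = 0.4914 kWh
electric kettle: 2920 W × 13.9 h × 7 d = 284,116 Wh = 284.1 kWh
refrigerator: 116.3 W × 11.5 h × 7 d = 9,362 Wh = 9.362 kWh
window air conditioner: 569.9 W × 3.17 h × 7 d = 12,646 Wh = 12.65 kWh
washing machine: 863 W × 15.2 h × 7 d = 91,823 Wh = 91.82 kWh
Total energy = 4.958 + 0.4914 + 284.1 + 9.362 + 12.65 + 91.82 = 403.4 kWh
Cost = 403.4 kWh × $0.378 = $152.48

$152.48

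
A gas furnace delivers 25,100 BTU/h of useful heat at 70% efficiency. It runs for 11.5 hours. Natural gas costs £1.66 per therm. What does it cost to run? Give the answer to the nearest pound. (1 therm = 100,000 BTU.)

£7

Heat delivered = 25,100 BTU/h × 11.5 h = 288,650 BTU
Gas input = 288,650 / 0.70 = 412,357 BTU
= 412,357 / 100,000 = 4.124 therm
Cost = 4.124 × £1.66/therm = £6.85 ≈ £7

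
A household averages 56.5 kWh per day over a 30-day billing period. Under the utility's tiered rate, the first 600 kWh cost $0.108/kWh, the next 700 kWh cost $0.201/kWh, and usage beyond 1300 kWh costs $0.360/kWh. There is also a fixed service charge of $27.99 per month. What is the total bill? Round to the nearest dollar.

$376

Usage = 56.5 kWh/day × 30 days = 1695 kWh
First 600 kWh × $0.108 = $64.80
Next 700 kWh × $0.201 = $140.70
Remaining 395 kWh × $0.360 = $142.20
Energy charge = $347.70; + service $27.99 = $375.69 ≈ $376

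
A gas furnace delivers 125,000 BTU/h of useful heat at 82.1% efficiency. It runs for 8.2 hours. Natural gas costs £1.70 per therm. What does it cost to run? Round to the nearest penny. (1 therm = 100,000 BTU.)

Heat delivered = 125,000 BTU/h × 8.2 h = 1,025,000 BTU
Gas input = 1,025,000 / 0.821 = 1,248,477 BTU
= 1,248,477 / 100,000 = 12.48 therm
Cost = 12.48 × £1.70/therm = £21.22

£21.22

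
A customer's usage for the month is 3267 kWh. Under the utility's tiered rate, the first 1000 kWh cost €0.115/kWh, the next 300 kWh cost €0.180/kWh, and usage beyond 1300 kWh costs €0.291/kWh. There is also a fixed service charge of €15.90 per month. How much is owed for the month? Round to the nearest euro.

First 1000 kWh × €0.115 = €115.00
Next 300 kWh × €0.180 = €54.00
Remaining 1967 kWh × €0.291 = €572.40
Energy charge = €741.40; + service €15.90 = €757.30 ≈ €757

€757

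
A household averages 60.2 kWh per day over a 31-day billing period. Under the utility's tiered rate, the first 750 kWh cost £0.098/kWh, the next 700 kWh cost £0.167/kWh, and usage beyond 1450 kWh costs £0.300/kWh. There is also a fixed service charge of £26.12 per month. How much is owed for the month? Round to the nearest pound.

£341

Usage = 60.2 kWh/day × 31 days = 1866.2 kWh
First 750 kWh × £0.098 = £73.50
Next 700 kWh × £0.167 = £116.90
Remaining 416.2 kWh × £0.300 = £124.86
Energy charge = £315.26; + service £26.12 = £341.38 ≈ £341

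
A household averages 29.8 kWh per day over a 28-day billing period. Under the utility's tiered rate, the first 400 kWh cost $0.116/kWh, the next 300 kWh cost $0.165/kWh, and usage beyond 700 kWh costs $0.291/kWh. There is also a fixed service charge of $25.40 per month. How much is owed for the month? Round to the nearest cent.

$160.41

Usage = 29.8 kWh/day × 28 days = 834.4 kWh
First 400 kWh × $0.116 = $46.40
Next 300 kWh × $0.165 = $49.50
Remaining 134.4 kWh × $0.291 = $39.11
Energy charge = $135.01; + service $25.40 = $160.41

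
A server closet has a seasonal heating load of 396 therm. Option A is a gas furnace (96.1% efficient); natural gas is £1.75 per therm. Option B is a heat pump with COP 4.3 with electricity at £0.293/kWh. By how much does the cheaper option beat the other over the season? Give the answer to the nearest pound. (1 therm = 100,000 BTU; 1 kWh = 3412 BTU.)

Heat load = 396 therm × 100,000 = 39,600,000 BTU
Gas: input = 39,600,000 / 0.961 = 41,207,076 BTU = 412.1 therm → 412.1 × £1.75 = £721.12
Heat pump: 39,600,000 BTU / 3412 = 11,610 kWh heat; / 4.3 = 2,699 kWh in → × £0.293 = £790.83
Difference = |£721.12 − £790.83| = £69.71 ≈ £70

£70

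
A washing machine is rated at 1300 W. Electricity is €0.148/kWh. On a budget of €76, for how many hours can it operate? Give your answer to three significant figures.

Energy budget = €76 / €0.148 per kWh = 513.5 kWh = 513,514 Wh
Runtime = 513,514 Wh / 1300 W = 395 h

395 h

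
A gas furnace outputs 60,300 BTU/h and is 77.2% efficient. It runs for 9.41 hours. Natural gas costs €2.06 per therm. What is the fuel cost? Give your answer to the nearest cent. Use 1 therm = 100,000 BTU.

€15.14

Heat delivered = 60,300 BTU/h × 9.41 h = 567,423 BTU
Gas input = 567,423 / 0.772 = 735,004 BTU
= 735,004 / 100,000 = 7.35 therm
Cost = 7.35 × €2.06/therm = €15.14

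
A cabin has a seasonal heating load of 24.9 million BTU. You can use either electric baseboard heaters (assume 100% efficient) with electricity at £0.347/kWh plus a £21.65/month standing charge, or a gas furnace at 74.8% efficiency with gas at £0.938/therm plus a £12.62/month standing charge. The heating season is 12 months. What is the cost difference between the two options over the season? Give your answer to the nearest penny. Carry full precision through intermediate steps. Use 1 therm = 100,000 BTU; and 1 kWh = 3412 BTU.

£2328.44

Heat load = 24.9 × 10⁶ BTU = 24,900,000 BTU
Gas: input = 24,900,000 / 0.748 = 33,288,770 BTU = 332.9 therm → 332.9 × £0.938 = £312.25; + 12 × £12.62 standing = £463.69
Electric: 24,900,000 BTU / 3412 = 7,298 kWh → × £0.347 = £2,532.33; + 12 × £21.65 standing = £2,792.13
Difference = |£463.69 − £2,792.13| = £2,328.44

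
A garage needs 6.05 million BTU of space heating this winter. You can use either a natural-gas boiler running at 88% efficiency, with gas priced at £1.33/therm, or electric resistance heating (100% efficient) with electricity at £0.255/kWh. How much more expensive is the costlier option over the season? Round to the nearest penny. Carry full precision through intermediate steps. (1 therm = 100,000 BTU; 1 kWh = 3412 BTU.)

£360.72

Heat load = 6.05 × 10⁶ BTU = 6,050,000 BTU
Gas: input = 6,050,000 / 0.880 = 6,875,000 BTU = 68.75 therm → 68.75 × £1.33 = £91.44
Electric: 6,050,000 BTU / 3412 = 1,773 kWh → × £0.255 = £452.15
Difference = |£91.44 − £452.15| = £360.72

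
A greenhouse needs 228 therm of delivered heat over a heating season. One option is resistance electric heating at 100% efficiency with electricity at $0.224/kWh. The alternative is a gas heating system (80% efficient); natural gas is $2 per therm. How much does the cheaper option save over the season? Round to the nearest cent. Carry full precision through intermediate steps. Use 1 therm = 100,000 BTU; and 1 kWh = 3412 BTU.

Heat load = 228 therm × 100,000 = 22,800,000 BTU
Gas: input = 22,800,000 / 0.80 = 28,500,000 BTU = 285 therm → 285 × $2 = $570.00
Electric: 22,800,000 BTU / 3412 = 6,682 kWh → × $0.224 = $1,496.83
Difference = |$570.00 − $1,496.83| = $926.83

$926.83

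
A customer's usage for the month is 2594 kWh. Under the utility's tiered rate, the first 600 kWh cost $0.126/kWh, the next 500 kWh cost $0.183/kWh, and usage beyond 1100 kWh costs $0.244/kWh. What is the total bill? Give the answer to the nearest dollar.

$532

First 600 kWh × $0.126 = $75.60
Next 500 kWh × $0.183 = $91.50
Remaining 1494 kWh × $0.244 = $364.54
Total = $531.64 ≈ $532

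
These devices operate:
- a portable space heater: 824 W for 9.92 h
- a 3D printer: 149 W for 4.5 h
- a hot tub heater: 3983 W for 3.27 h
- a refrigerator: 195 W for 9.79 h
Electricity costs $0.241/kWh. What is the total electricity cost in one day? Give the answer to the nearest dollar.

$6

portable space heater: 824 W × 9.92 h = 8,174 Wh = 8.174 kWh
3D printer: 149 W × 4.5 h = 670 Wh = 0.6705 kWh
hot tub heater: 3983 W × 3.27 h = 13,024 Wh = 13.02 kWh
refrigerator: 195 W × 9.79 h = 1,909 Wh = 1.909 kWh
Total energy = 8.174 + 0.6705 + 13.02 + 1.909 = 23.78 kWh
Cost = 23.78 kWh × $0.241 = $5.73 ≈ $6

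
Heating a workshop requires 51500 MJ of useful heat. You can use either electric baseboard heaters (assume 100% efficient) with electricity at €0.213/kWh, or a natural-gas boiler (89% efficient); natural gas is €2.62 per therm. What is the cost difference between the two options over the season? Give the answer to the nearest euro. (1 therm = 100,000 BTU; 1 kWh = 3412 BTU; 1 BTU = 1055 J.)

€1610

Heat load = 51500 MJ = 51,500,000,000 J / 1055 = 48,815,166 BTU
Gas: input = 48,815,166 / 0.89 = 54,848,501 BTU = 548.5 therm → 548.5 × €2.62 = €1,437.03
Electric: 48,815,166 BTU / 3412 = 14,310 kWh → × €0.213 = €3,047.37
Difference = |€1,437.03 − €3,047.37| = €1,610.34 ≈ €1610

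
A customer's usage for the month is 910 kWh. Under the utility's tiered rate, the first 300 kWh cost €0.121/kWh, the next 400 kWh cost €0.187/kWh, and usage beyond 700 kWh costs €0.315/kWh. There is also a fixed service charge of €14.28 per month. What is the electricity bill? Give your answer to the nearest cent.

First 300 kWh × €0.121 = €36.30
Next 400 kWh × €0.187 = €74.80
Remaining 210 kWh × €0.315 = €66.15
Energy charge = €177.25; + service €14.28 = €191.53

€191.53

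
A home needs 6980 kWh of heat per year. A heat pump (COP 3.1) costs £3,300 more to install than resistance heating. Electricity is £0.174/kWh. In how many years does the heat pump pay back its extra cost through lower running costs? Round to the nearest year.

Resistance: 6980 kWh × £0.174 = £1,214.52/yr
Heat pump: 6980 / 3.1 = 2252 kWh in → × £0.174 = £391.78/yr
Annual savings = £822.74
Payback = £3,300 / £822.74 = 4.01 years

4 years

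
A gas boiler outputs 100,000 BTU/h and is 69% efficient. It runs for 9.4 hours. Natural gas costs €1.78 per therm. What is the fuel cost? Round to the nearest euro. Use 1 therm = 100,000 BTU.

Heat delivered = 100,000 BTU/h × 9.4 h = 940,000 BTU
Gas input = 940,000 / 0.69 = 1,362,319 BTU
= 1,362,319 / 100,000 = 13.62 therm
Cost = 13.62 × €1.78/therm = €24.25 ≈ €24

€24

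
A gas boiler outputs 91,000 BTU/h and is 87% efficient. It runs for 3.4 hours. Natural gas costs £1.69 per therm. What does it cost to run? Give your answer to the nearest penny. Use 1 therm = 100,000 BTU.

Heat delivered = 91,000 BTU/h × 3.4 h = 309,400 BTU
Gas input = 309,400 / 0.87 = 355,632 BTU
= 355,632 / 100,000 = 3.556 therm
Cost = 3.556 × £1.69/therm = £6.01

£6.01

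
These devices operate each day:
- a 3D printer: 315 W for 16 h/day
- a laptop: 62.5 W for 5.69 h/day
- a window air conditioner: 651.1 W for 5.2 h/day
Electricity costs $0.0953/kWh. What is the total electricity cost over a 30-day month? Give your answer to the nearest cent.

3D printer: 315 W × 16 h × 30 d = 151,200 Wh = 151.2 kWh
laptop: 62.5 W × 5.69 h × 30 d = 10,669 Wh = 10.67 kWh
window air conditioner: 651.1 W × 5.2 h × 30 d = 101,572 Wh = 101.6 kWh
Total energy = 151.2 + 10.67 + 101.6 = 263.4 kWh
Cost = 263.4 kWh × $0.0953 = $25.11

$25.11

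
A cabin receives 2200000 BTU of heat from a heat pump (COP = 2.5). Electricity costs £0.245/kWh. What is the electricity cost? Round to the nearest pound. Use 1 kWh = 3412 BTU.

Heat delivered = 2,200,000 BTU / 3412 = 644.8 kWh
Electrical input = 644.8 kWh / 2.5 = 257.9 kWh
Cost = 257.9 × £0.245/kWh = £63.19 ≈ £63

£63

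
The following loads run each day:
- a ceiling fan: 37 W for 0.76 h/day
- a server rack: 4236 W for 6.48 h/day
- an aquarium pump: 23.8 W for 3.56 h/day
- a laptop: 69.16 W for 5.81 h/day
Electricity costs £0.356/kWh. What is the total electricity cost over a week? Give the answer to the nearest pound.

£70

ceiling fan: 37 W × 0.76 h × 7 d = 197 Wh = 0.1968 kWh
server rack: 4236 W × 6.48 h × 7 d = 192,145 Wh = 192.1 kWh
aquarium pump: 23.8 W × 3.56 h × 7 d = 593 Wh = 0.5931 kWh
laptop: 69.16 W × 5.81 h × 7 d = 2,813 Wh = 2.813 kWh
Total energy = 0.1968 + 192.1 + 0.5931 + 2.813 = 195.7 kWh
Cost = 195.7 kWh × £0.356 = £69.69 ≈ £70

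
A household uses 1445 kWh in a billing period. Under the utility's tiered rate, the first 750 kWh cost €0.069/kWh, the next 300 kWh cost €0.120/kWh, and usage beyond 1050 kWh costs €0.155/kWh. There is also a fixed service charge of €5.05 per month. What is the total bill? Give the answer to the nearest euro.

€154

First 750 kWh × €0.069 = €51.75
Next 300 kWh × €0.120 = €36.00
Remaining 395 kWh × €0.155 = €61.23
Energy charge = €148.98; + service €5.05 = €154.03 ≈ €154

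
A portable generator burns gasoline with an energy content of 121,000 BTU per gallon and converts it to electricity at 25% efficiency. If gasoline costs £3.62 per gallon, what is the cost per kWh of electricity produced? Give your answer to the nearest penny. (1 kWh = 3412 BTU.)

Electrical output per gallon = 121,000 BTU × 0.25 / 3412 BTU/kWh = 8.866 kWh
Cost per kWh = £3.62 / 8.866 kWh = £0.408

£0.41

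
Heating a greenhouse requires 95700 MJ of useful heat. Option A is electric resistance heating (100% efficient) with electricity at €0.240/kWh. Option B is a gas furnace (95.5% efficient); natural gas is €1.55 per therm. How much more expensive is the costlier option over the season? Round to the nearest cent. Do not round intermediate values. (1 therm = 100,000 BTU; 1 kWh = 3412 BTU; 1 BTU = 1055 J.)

€4908.33

Heat load = 95700 MJ = 95,700,000,000 J / 1055 = 90,710,900 BTU
Gas: input = 90,710,900 / 0.955 = 94,985,236 BTU = 949.9 therm → 949.9 × €1.55 = €1,472.27
Electric: 90,710,900 BTU / 3412 = 26,590 kWh → × €0.240 = €6,380.60
Difference = |€1,472.27 − €6,380.60| = €4,908.33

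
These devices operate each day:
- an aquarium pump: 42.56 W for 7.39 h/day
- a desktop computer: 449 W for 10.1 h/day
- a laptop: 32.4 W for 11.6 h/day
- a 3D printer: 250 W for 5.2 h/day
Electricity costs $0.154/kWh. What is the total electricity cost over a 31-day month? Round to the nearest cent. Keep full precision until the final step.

$31.15

aquarium pump: 42.56 W × 7.39 h × 31 d = 9,750 Wh = 9.75 kWh
desktop computer: 449 W × 10.1 h × 31 d = 140,582 Wh = 140.6 kWh
laptop: 32.4 W × 11.6 h × 31 d = 11,651 Wh = 11.65 kWh
3D printer: 250 W × 5.2 h × 31 d = 40,300 Wh = 40.3 kWh
Total energy = 9.75 + 140.6 + 11.65 + 40.3 = 202.3 kWh
Cost = 202.3 kWh × $0.154 = $31.15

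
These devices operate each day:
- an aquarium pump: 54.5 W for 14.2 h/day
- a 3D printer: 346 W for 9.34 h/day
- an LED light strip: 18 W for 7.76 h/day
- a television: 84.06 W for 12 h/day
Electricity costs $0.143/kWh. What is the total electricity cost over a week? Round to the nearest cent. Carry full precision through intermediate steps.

$5.16

aquarium pump: 54.5 W × 14.2 h × 7 d = 5,417 Wh = 5.417 kWh
3D printer: 346 W × 9.34 h × 7 d = 22,621 Wh = 22.62 kWh
LED light strip: 18 W × 7.76 h × 7 d = 978 Wh = 0.9778 kWh
television: 84.06 W × 12 h × 7 d = 7,061 Wh = 7.061 kWh
Total energy = 5.417 + 22.62 + 0.9778 + 7.061 = 36.08 kWh
Cost = 36.08 kWh × $0.143 = $5.16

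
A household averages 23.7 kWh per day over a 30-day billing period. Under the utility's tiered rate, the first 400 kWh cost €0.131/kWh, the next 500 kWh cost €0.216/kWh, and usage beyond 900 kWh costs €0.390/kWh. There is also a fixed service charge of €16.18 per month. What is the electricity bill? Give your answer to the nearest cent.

€135.76

Usage = 23.7 kWh/day × 30 days = 711 kWh
First 400 kWh × €0.131 = €52.40
Next 311 kWh × €0.216 = €67.18
Remaining tier: 0 kWh (not reached)
Energy charge = €119.58; + service €16.18 = €135.76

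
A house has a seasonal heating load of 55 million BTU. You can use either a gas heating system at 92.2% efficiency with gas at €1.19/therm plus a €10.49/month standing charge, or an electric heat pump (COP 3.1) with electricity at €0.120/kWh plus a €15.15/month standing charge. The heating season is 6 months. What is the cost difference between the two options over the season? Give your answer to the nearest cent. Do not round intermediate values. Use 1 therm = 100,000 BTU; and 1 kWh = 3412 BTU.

€57.93

Heat load = 55 × 10⁶ BTU = 55,000,000 BTU
Gas: input = 55,000,000 / 0.922 = 59,652,928 BTU = 596.5 therm → 596.5 × €1.19 = €709.87; + 6 × €10.49 standing = €772.81
Heat pump: 55,000,000 BTU / 3412 = 16,120 kWh heat; / 3.1 = 5,200 kWh in → × €0.120 = €623.98; + 6 × €15.15 standing = €714.88
Difference = |€772.81 − €714.88| = €57.93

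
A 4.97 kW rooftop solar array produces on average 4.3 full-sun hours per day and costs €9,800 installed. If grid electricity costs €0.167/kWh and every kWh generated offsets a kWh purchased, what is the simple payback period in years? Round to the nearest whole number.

Daily generation = 4.97 kW × 4.3 h = 21.37 kWh
Annual generation = 21.37 × 365 = 7800.4 kWh
Annual savings = 7800.4 × €0.167 = €1,302.67
Payback = €9,800 / €1,302.67 = 7.52 years

8 years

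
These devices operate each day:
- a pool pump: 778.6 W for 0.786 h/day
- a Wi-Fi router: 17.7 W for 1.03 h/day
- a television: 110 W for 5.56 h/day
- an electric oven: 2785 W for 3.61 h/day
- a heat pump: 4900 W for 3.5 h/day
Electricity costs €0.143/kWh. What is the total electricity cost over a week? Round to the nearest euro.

€28

pool pump: 778.6 W × 0.786 h × 7 d = 4,284 Wh = 4.284 kWh
Wi-Fi router: 17.7 W × 1.03 h × 7 d = 128 Wh = 0.1276 kWh
television: 110 W × 5.56 h × 7 d = 4,281 Wh = 4.281 kWh
electric oven: 2785 W × 3.61 h × 7 d = 70,377 Wh = 70.38 kWh
heat pump: 4900 W × 3.5 h × 7 d = 120,050 Wh = 120 kWh
Total energy = 4.284 + 0.1276 + 4.281 + 70.38 + 120 = 199.1 kWh
Cost = 199.1 kWh × €0.143 = €28.47 ≈ €28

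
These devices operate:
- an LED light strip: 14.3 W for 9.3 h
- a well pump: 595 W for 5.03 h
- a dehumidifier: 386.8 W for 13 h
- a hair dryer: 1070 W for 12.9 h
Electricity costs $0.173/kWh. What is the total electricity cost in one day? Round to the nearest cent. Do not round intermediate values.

$3.80

LED light strip: 14.3 W × 9.3 h = 133 Wh = 0.133 kWh
well pump: 595 W × 5.03 h = 2,993 Wh = 2.993 kWh
dehumidifier: 386.8 W × 13 h = 5,028 Wh = 5.028 kWh
hair dryer: 1070 W × 12.9 h = 13,803 Wh = 13.8 kWh
Total energy = 0.133 + 2.993 + 5.028 + 13.8 = 21.96 kWh
Cost = 21.96 kWh × $0.173 = $3.80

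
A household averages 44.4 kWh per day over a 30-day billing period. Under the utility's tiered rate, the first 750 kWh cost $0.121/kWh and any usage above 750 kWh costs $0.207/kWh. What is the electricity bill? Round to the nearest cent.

Usage = 44.4 kWh/day × 30 days = 1332 kWh
First 750 kWh × $0.121 = $90.75
Remaining 582 kWh × $0.207 = $120.47
Total = $211.22

$211.22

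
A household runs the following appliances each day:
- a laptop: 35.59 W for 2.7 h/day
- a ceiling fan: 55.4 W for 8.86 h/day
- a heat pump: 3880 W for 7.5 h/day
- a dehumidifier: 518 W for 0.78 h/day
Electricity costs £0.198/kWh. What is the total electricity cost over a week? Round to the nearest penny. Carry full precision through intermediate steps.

laptop: 35.59 W × 2.7 h × 7 d = 673 Wh = 0.6727 kWh
ceiling fan: 55.4 W × 8.86 h × 7 d = 3,436 Wh = 3.436 kWh
heat pump: 3880 W × 7.5 h × 7 d = 203,700 Wh = 203.7 kWh
dehumidifier: 518 W × 0.78 h × 7 d = 2,828 Wh = 2.828 kWh
Total energy = 0.6727 + 3.436 + 203.7 + 2.828 = 210.6 kWh
Cost = 210.6 kWh × £0.198 = £41.71

£41.71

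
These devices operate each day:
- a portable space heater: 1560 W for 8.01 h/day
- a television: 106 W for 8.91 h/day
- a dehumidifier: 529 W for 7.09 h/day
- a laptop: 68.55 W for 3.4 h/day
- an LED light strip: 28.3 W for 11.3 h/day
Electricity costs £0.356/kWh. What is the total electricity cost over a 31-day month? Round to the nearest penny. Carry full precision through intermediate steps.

portable space heater: 1560 W × 8.01 h × 31 d = 387,364 Wh = 387.4 kWh
television: 106 W × 8.91 h × 31 d = 29,278 Wh = 29.28 kWh
dehumidifier: 529 W × 7.09 h × 31 d = 116,269 Wh = 116.3 kWh
laptop: 68.55 W × 3.4 h × 31 d = 7,225 Wh = 7.225 kWh
LED light strip: 28.3 W × 11.3 h × 31 d = 9,913 Wh = 9.913 kWh
Total energy = 387.4 + 29.28 + 116.3 + 7.225 + 9.913 = 550 kWh
Cost = 550 kWh × £0.356 = £195.82

£195.82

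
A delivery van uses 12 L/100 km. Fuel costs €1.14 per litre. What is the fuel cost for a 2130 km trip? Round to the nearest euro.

Fuel = 12 L/100 km × 2130 km / 100 = 255.6 L
Cost = 255.6 L × €1.14/L = €291.38 ≈ €291

€291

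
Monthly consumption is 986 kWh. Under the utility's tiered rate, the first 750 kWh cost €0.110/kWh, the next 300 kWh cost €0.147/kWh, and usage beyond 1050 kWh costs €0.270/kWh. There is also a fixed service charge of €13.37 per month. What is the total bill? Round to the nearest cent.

€130.56

First 750 kWh × €0.110 = €82.50
Next 236 kWh × €0.147 = €34.69
Remaining tier: 0 kWh (not reached)
Energy charge = €117.19; + service €13.37 = €130.56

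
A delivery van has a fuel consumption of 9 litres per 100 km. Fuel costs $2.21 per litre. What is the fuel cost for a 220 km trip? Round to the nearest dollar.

Fuel = 9 L/100 km × 220 km / 100 = 19.8 L
Cost = 19.8 L × $2.21/L = $43.76 ≈ $44

$44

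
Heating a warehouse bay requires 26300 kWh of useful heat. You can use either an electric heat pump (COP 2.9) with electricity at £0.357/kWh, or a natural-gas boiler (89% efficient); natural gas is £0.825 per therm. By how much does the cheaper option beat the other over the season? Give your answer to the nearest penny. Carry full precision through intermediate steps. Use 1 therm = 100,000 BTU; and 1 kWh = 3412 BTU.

Heat load = 26300 kWh × 3412 = 89,735,600 BTU
Gas: input = 89,735,600 / 0.89 = 100,826,517 BTU = 1,008 therm → 1,008 × £0.825 = £831.82
Heat pump: 89,735,600 BTU / 3412 = 26,300 kWh heat; / 2.9 = 9,069 kWh in → × £0.357 = £3,237.62
Difference = |£831.82 − £3,237.62| = £2,405.80

£2405.80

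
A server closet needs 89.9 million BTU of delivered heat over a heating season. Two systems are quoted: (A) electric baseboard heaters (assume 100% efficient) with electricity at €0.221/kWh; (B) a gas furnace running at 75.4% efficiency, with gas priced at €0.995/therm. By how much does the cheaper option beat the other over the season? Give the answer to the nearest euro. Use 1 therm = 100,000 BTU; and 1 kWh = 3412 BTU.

Heat load = 89.9 × 10⁶ BTU = 89,900,000 BTU
Gas: input = 89,900,000 / 0.754 = 119,230,769 BTU = 1,192 therm → 1,192 × €0.995 = €1,186.35
Electric: 89,900,000 BTU / 3412 = 26,350 kWh → × €0.221 = €5,822.95
Difference = |€1,186.35 − €5,822.95| = €4,636.60 ≈ €4637

€4637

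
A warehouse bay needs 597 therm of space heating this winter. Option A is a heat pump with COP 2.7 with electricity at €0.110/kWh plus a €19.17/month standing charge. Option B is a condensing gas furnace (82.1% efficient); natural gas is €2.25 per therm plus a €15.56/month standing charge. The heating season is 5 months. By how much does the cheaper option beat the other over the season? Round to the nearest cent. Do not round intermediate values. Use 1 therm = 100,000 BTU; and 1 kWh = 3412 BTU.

Heat load = 597 therm × 100,000 = 59,700,000 BTU
Gas: input = 59,700,000 / 0.821 = 72,716,200 BTU = 727.2 therm → 727.2 × €2.25 = €1,636.11; + 5 × €15.56 standing = €1,713.91
Heat pump: 59,700,000 BTU / 3412 = 17,500 kWh heat; / 2.7 = 6,480 kWh in → × €0.110 = €712.84; + 5 × €19.17 standing = €808.69
Difference = |€1,713.91 − €808.69| = €905.22

€905.22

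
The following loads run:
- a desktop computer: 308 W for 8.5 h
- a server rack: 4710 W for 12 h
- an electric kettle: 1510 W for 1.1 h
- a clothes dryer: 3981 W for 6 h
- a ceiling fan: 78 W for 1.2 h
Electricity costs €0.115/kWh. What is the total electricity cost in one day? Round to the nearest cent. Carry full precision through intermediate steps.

desktop computer: 308 W × 8.5 h = 2,618 Wh = 2.618 kWh
server rack: 4710 W × 12 h = 56,520 Wh = 56.52 kWh
electric kettle: 1510 W × 1.1 h = 1,661 Wh = 1.661 kWh
clothes dryer: 3981 W × 6 h = 23,886 Wh = 23.89 kWh
ceiling fan: 78 W × 1.2 h = 94 Wh = 0.0936 kWh
Total energy = 2.618 + 56.52 + 1.661 + 23.89 + 0.0936 = 84.78 kWh
Cost = 84.78 kWh × €0.115 = €9.75

€9.75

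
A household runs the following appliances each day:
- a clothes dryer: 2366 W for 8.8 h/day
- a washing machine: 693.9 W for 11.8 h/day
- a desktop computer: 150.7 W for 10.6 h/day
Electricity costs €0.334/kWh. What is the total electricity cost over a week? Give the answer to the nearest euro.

€72

clothes dryer: 2366 W × 8.8 h × 7 d = 145,746 Wh = 145.7 kWh
washing machine: 693.9 W × 11.8 h × 7 d = 57,316 Wh = 57.32 kWh
desktop computer: 150.7 W × 10.6 h × 7 d = 11,182 Wh = 11.18 kWh
Total energy = 145.7 + 57.32 + 11.18 = 214.2 kWh
Cost = 214.2 kWh × €0.334 = €71.56 ≈ €72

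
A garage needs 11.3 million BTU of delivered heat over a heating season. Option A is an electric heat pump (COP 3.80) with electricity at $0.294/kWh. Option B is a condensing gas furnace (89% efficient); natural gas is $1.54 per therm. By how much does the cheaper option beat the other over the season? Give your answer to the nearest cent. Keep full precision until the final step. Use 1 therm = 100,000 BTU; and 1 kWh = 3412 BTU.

$60.70

Heat load = 11.3 × 10⁶ BTU = 11,300,000 BTU
Gas: input = 11,300,000 / 0.890 = 12,696,629 BTU = 127 therm → 127 × $1.54 = $195.53
Heat pump: 11,300,000 BTU / 3412 = 3,312 kWh heat; / 3.80 = 871.5 kWh in → × $0.294 = $256.23
Difference = |$195.53 − $256.23| = $60.70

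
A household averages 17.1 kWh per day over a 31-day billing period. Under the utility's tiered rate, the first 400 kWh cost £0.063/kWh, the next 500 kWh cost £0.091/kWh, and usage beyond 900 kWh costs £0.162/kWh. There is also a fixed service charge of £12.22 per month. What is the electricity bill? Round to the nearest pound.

£49

Usage = 17.1 kWh/day × 31 days = 530.1 kWh
First 400 kWh × £0.063 = £25.20
Next 130.1 kWh × £0.091 = £11.84
Remaining tier: 0 kWh (not reached)
Energy charge = £37.04; + service £12.22 = £49.26 ≈ £49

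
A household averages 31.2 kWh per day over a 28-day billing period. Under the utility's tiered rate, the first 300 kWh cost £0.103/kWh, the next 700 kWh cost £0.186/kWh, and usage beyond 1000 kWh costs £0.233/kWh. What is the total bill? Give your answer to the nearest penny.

Usage = 31.2 kWh/day × 28 days = 873.6 kWh
First 300 kWh × £0.103 = £30.90
Next 573.6 kWh × £0.186 = £106.69
Remaining tier: 0 kWh (not reached)
Total = £137.59

£137.59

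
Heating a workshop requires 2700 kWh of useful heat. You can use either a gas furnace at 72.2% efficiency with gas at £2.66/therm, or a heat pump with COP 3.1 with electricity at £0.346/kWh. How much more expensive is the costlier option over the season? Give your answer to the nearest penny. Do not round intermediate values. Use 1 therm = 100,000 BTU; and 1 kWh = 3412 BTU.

£38.05

Heat load = 2700 kWh × 3412 = 9,212,400 BTU
Gas: input = 9,212,400 / 0.722 = 12,759,557 BTU = 127.6 therm → 127.6 × £2.66 = £339.40
Heat pump: 9,212,400 BTU / 3412 = 2,700 kWh heat; / 3.1 = 871 kWh in → × £0.346 = £301.35
Difference = |£339.40 − £301.35| = £38.05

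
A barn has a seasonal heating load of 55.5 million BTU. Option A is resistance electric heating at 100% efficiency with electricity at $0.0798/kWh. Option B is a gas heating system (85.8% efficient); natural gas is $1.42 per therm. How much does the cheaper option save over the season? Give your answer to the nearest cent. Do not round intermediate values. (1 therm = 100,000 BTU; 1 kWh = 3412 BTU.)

Heat load = 55.5 × 10⁶ BTU = 55,500,000 BTU
Gas: input = 55,500,000 / 0.858 = 64,685,315 BTU = 646.9 therm → 646.9 × $1.42 = $918.53
Electric: 55,500,000 BTU / 3412 = 16,270 kWh → × $0.0798 = $1,298.04
Difference = |$918.53 − $1,298.04| = $379.50

$379.50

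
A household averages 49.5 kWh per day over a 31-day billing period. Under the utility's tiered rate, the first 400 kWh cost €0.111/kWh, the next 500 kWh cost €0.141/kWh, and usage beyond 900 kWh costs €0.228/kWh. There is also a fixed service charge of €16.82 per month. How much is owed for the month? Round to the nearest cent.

Usage = 49.5 kWh/day × 31 days = 1534.5 kWh
First 400 kWh × €0.111 = €44.40
Next 500 kWh × €0.141 = €70.50
Remaining 634.5 kWh × €0.228 = €144.67
Energy charge = €259.57; + service €16.82 = €276.39

€276.39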